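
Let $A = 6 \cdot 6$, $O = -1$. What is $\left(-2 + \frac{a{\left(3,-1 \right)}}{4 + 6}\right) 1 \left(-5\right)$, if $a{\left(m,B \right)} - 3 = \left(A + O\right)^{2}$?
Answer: $-604$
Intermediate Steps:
$A = 36$
$a{\left(m,B \right)} = 1228$ ($a{\left(m,B \right)} = 3 + \left(36 - 1\right)^{2} = 3 + 35^{2} = 3 + 1225 = 1228$)
$\left(-2 + \frac{a{\left(3,-1 \right)}}{4 + 6}\right) 1 \left(-5\right) = \left(-2 + \frac{1}{4 + 6} \cdot 1228\right) 1 \left(-5\right) = \left(-2 + \frac{1}{10} \cdot 1228\right) 1 \left(-5\right) = \left(-2 + \frac{614}{5}\right) 1 \left(-5\right) = \frac{604}{5} \cdot 1 \left(-5\right) = \frac{604}{5} \left(-5\right) = -604$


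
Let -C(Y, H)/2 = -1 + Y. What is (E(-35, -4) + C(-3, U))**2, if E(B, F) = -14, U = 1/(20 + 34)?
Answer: 36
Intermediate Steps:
U = 1/54 ≈ 0.018519
C(Y, H) = 2 - 2*Y (C(Y, H) = -2*(-1 + Y) = 2 - 2*Y)
(E(-35, -4) + C(-3, U))**2 = (-14 + (2 - 2*(-3)))**2 = (-14 + (2 + 6))**2 = (-14 + 8)**2 = (-6)**2 = 36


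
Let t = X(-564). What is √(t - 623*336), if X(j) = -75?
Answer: 3*I*√23267 ≈ 457.61*I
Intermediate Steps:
t = -75
√(t - 623*336) = √(-75 - 623*336) = √(-75 - 209328) = √(-209403) = 3*I*√23267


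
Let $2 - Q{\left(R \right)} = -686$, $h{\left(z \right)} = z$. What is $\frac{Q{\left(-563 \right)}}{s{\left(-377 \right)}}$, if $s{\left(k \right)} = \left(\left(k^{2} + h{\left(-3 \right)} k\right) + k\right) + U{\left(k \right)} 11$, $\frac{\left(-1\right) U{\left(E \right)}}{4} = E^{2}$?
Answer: $- \frac{688}{6110793} \approx -0.00011259$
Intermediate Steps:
$U{\left(E \right)} = - 4 E^{2}$
$Q{\left(R \right)} = 688$ ($Q{\left(R \right)} = 2 - -686 = 2 + 686 = 688$)
$s{\left(k \right)} = - 43 k^{2} - 2 k$ ($s{\left(k \right)} = \left(\left(k^{2} - 3 k\right) + k\right) + - 4 k^{2} \cdot 11 = \left(k^{2} - 2 k\right) - 44 k^{2} = - 43 k^{2} - 2 k$)
$\frac{Q{\left(-563 \right)}}{s{\left(-377 \right)}} = \frac{688}{\left(-377\right) \left(-2 - -16211\right)} = \frac{688}{\left(-377\right) \left(-2 + 16211\right)} = \frac{688}{\left(-377\right) 16209} = \frac{688}{-6110793} = 688 \left(- \frac{1}{6110793}\right) = - \frac{688}{6110793}$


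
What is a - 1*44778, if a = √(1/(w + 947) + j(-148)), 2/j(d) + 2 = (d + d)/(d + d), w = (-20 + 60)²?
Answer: -44778 + I*√1441319/849 ≈ -44778.0 + 1.4141*I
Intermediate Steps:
w = 1600 (w = 40² = 1600)
j(d) = -2 (j(d) = 2/(-2 + (d + d)/(d + d)) = 2/(-2 + (2*d)/((2*d))) = 2/(-2 + (2*d)*(1/(2*d))) = 2/(-2 + 1) = 2/(-1) = 2*(-1) = -2)
a = I*√1441319/849 (a = √(1/(1600 + 947) - 2) = √(1/2547 - 2) = √(-5093/2547) = I*√1441319/849 ≈ 1.4141*I)
a - 1*44778 = I*√1441319/849 - 1*44778 = I*√1441319/849 - 44778 = -44778 + I*√1441319/849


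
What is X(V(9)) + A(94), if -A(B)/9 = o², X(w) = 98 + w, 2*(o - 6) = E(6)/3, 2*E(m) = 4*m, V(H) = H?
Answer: -469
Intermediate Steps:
E(m) = 2*m (E(m) = (4*m)/2 = 2*m)
o = 8 (o = 6 + ((2*6)/3)/2 = 6 + (12*(⅓))/2 = 6 + (½)*4 = 6 + 2 = 8)
A(B) = -576 (A(B) = -9*8² = -9*64 = -576)
X(V(9)) + A(94) = (98 + 9) - 576 = 107 - 576 = -469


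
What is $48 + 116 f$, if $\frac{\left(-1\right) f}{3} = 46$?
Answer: $-15960$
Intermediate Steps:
$f = -138$ ($f = \left(-3\right) 46 = -138$)
$48 + 116 f = 48 + 116 \left(-138\right) = 48 - 16008 = -15960$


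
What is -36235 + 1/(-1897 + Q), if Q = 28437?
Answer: -961676899/26540 ≈ -36235.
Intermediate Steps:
-36235 + 1/(-1897 + Q) = -36235 + 1/(-1897 + 28437) = -36235 + 1/26540 = -961676899/26540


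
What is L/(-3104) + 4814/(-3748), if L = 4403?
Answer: -7861275/2908448 ≈ -2.7029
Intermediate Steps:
L/(-3104) + 4814/(-3748) = 4403/(-3104) + 4814/(-3748) = 4403*(-1/3104) + 4814*(-1/3748) = -4403/3104 - 2407/1874 = -7861275/2908448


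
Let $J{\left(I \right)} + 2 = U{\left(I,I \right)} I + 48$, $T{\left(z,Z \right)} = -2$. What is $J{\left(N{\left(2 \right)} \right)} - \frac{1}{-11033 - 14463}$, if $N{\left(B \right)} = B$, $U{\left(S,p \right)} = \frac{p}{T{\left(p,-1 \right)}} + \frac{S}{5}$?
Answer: $\frac{5711109}{127480} \approx 44.8$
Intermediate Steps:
$U{\left(S,p \right)} = - \frac{p}{2} + \frac{S}{5}$ ($U{\left(S,p \right)} = \frac{p}{-2} + \frac{S}{5} = p \left(- \frac{1}{2}\right) + S \frac{1}{5} = - \frac{p}{2} + \frac{S}{5}$)
$J{\left(I \right)} = 46 - \frac{3 I^{2}}{10}$ ($J{\left(I \right)} = -2 + \left(\left(- \frac{I}{2} + \frac{I}{5}\right) I + 48\right) = -2 + \left(- \frac{3 I}{10} I + 48\right) = -2 - \left(-48 + \frac{3 I^{2}}{10}\right) = 46 - \frac{3 I^{2}}{10}$)
$J{\left(N{\left(2 \right)} \right)} - \frac{1}{-11033 - 14463} = \left(46 - \frac{3 \cdot 2^{2}}{10}\right) - \frac{1}{-11033 - 14463} = \left(46 - \frac{6}{5}\right) - \frac{1}{-25496} = \left(46 - \frac{6}{5}\right) - - \frac{1}{25496} = \frac{224}{5} + \frac{1}{25496} = \frac{5711109}{127480}$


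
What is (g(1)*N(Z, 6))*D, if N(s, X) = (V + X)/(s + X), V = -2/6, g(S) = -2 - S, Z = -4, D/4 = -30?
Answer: 1020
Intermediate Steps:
D = -120 (D = 4*(-30) = -120)
V = -1/3 (V = -2*1/6 = -1/3 ≈ -0.33333)
N(s, X) = (-1/3 + X)/(X + s) (N(s, X) = (-1/3 + X)/(s + X) = (-1/3 + X)/(X + s))
(g(1)*N(Z, 6))*D = ((-2 - 1*1)*((-1/3 + 6)/(6 - 4)))*(-120) = ((-2 - 1)*((17/3)/2))*(-120) = -3*17/(2*3)*(-120) = -3*17/6*(-120) = -17/2*(-120) = 1020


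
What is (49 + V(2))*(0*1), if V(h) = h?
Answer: 0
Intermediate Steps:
(49 + V(2))*(0*1) = (49 + 2)*(0*1) = 51*0 = 0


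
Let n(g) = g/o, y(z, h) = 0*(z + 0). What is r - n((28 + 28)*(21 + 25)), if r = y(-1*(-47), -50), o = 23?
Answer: -112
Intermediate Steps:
y(z, h) = 0 (y(z, h) = 0*z = 0)
r = 0
n(g) = g/23
r - n((28 + 28)*(21 + 25)) = 0 - (28 + 28)*(21 + 25)/23 = 0 - 56*46/23 = 0 - 2576/23 = 0 - 1*112 = 0 - 112 = -112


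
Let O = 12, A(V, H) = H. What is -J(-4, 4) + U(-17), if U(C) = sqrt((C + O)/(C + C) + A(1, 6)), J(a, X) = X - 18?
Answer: 14 + sqrt(7106)/34 ≈ 16.479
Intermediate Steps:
J(a, X) = -18 + X
U(C) = sqrt(6 + (12 + C)/(2*C)) (U(C) = sqrt((C + 12)/(C + C) + 6) = sqrt((12 + C)/((2*C)) + 6) = sqrt((12 + C)*(1/(2*C)) + 6) = sqrt((12 + C)/(2*C) + 6) = sqrt(6 + (12 + C)/(2*C)))
-J(-4, 4) + U(-17) = -(-18 + 4) + sqrt(26 + 24/(-17))/2 = -1*(-14) + sqrt(26 + 24*(-1/17))/2 = 14 + sqrt(26 - 24/17)/2 = 14 + sqrt(418/17)/2 = 14 + (sqrt(7106)/17)/2 = 14 + sqrt(7106)/34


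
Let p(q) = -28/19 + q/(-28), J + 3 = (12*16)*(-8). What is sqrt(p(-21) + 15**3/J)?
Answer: I*sqrt(105)/6 ≈ 1.7078*I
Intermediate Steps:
J = -1539 (J = -3 + (12*16)*(-8) = -3 + 192*(-8) = -3 - 1536 = -1539)
p(q) = -28/19 - q/28 (p(q) = -28*1/19 + q*(-1/28) = -28/19 - q/28)
sqrt(p(-21) + 15**3/J) = sqrt((-28/19 - 1/28*(-21)) + 15**3/(-1539)) = sqrt((-28/19 + 3/4) + 3375*(-1/1539)) = sqrt(-55/76 - 125/57) = sqrt(-35/12) = I*sqrt(105)/6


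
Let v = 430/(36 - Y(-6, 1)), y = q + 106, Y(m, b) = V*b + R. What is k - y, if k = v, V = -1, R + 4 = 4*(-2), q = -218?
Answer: 5918/49 ≈ 120.78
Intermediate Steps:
R = -12 (R = -4 + 4*(-2) = -4 - 8 = -12)
Y(m, b) = -12 - b (Y(m, b) = -b - 12 = -12 - b)
y = -112 (y = -218 + 106 = -112)
v = 430/49 (v = 430/(36 - (-12 - 1*1)) = 430/(36 - (-12 - 1)) = 430/(36 - 1*(-13)) = 430/(36 + 13) = 430/49 ≈ 8.7755)
k = 430/49 ≈ 8.7755
k - y = 430/49 - 1*(-112) = 430/49 + 112 = 5918/49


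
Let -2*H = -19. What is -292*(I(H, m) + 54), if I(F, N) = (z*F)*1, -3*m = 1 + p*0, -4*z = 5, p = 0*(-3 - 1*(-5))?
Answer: -24601/2 ≈ -12301.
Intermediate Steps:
H = 19/2 (H = -½*(-19) = 19/2 ≈ 9.5000)
p = 0 (p = 0*(-3 + 5) = 0*2 = 0)
z = -5/4 (z = -¼*5 = -5/4 ≈ -1.2500)
m = -⅓ (m = -(1 + 0*0)/3 = -(1 + 0)/3 = -⅓*1 = -⅓ ≈ -0.33333)
I(F, N) = -5*F/4 (I(F, N) = -5*F/4*1 = -5*F/4)
-292*(I(H, m) + 54) = -292*(-5/4*19/2 + 54) = -292*(-95/8 + 54) = -292*337/8 = -24601/2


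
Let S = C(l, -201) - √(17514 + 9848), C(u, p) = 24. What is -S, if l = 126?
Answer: -24 + √27362 ≈ 141.41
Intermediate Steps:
S = 24 - √27362 (S = 24 - √(17514 + 9848) = 24 - √27362 ≈ -141.41)
-S = -(24 - √27362) = -24 + √27362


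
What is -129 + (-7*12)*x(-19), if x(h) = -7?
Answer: 459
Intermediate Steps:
-129 + (-7*12)*x(-19) = -129 - 7*12*(-7) = -129 - 84*(-7) = -129 + 588 = 459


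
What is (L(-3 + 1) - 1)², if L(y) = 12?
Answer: 121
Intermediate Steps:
(L(-3 + 1) - 1)² = (12 - 1)² = 11² = 121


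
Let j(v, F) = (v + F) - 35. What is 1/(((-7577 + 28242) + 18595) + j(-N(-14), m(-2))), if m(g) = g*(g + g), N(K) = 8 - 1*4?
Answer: 1/39229 ≈ 2.5491e-5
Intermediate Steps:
N(K) = 4 (N(K) = 8 - 4 = 4)
m(g) = 2*g² (m(g) = g*(2*g) = 2*g²)
j(v, F) = -35 + F + v (j(v, F) = (F + v) - 35 = -35 + F + v)
1/(((-7577 + 28242) + 18595) + j(-N(-14), m(-2))) = 1/(((-7577 + 28242) + 18595) + (-35 + 2*(-2)² - 1*4)) = 1/((20665 + 18595) + (-35 + 2*4 - 4)) = 1/(39260 + (-35 + 8 - 4)) = 1/(39260 - 31) = 1/39229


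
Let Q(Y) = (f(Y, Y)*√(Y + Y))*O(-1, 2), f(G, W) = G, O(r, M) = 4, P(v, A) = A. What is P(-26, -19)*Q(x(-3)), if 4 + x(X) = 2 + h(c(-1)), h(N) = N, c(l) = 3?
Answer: -76*√2 ≈ -107.48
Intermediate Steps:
x(X) = 1 (x(X) = -4 + (2 + 3) = -4 + 5 = 1)
Q(Y) = 4*√2*Y^(3/2) (Q(Y) = (Y*√(Y + Y))*4 = (Y*√(2*Y))*4 = (Y*(√2*√Y))*4 = (√2*Y^(3/2))*4 = 4*√2*Y^(3/2))
P(-26, -19)*Q(x(-3)) = -76*√2*1^(3/2) = -76*√2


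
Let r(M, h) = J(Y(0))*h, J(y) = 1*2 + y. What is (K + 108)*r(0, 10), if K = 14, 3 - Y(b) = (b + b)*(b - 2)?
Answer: 6100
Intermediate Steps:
Y(b) = 3 - 2*b*(-2 + b) (Y(b) = 3 - (b + b)*(b - 2) = 3 - 2*b*(-2 + b))
J(y) = 2 + y
r(M, h) = 5*h (r(M, h) = (2 + (3 - 2*0² + 4*0))*h = (2 + (3 - 2*0 + 0))*h = (2 + (3 + 0 + 0))*h = (2 + 3)*h = 5*h)
(K + 108)*r(0, 10) = (14 + 108)*(5*10) = 122*50 = 6100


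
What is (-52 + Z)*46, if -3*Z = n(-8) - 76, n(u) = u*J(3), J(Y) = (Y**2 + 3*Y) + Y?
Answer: 4048/3 ≈ 1349.3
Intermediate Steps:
J(Y) = Y**2 + 4*Y
n(u) = 21*u (n(u) = u*(3*(4 + 3)) = u*(3*7) = u*21 = 21*u)
Z = 244/3 (Z = -(21*(-8) - 76)/3 = -(-168 - 76)/3 = -1/3*(-244) = 244/3 ≈ 81.333)
(-52 + Z)*46 = (-52 + 244/3)*46 = (88/3)*46 = 4048/3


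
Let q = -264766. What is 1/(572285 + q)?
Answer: 1/307519 ≈ 3.2518e-6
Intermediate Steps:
1/(572285 + q) = 1/(572285 - 264766) = 1/307519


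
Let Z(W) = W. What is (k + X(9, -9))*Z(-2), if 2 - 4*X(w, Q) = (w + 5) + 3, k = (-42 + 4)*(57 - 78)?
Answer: -3177/2 ≈ -1588.5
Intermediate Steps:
k = 798 (k = -38*(-21) = 798)
X(w, Q) = -3/2 - w/4 (X(w, Q) = ½ - ((w + 5) + 3)/4 = ½ - ((5 + w) + 3)/4 = ½ - (8 + w)/4 = ½ + (-2 - w/4) = -3/2 - w/4)
(k + X(9, -9))*Z(-2) = (798 + (-3/2 - ¼*9))*(-2) = (798 + (-3/2 - 9/4))*(-2) = (798 - 15/4)*(-2) = (3177/4)*(-2) = -3177/2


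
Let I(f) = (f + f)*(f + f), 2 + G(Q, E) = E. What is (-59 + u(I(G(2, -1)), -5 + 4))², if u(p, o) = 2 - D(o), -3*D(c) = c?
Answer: 29584/9 ≈ 3287.1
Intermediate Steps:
G(Q, E) = -2 + E
I(f) = 4*f² (I(f) = (2*f)*(2*f) = 4*f²)
D(c) = -c/3
u(p, o) = 2 + o/3 (u(p, o) = 2 - (-1)*o/3 = 2 + o/3)
(-59 + u(I(G(2, -1)), -5 + 4))² = (-59 + (2 + (-5 + 4)/3))² = (-59 + (2 + (⅓)*(-1)))² = (-59 + (2 - ⅓))² = (-59 + 5/3)² = (-172/3)² = 29584/9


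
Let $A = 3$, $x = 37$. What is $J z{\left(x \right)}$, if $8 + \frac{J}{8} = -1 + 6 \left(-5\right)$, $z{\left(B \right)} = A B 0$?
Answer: $0$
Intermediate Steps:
$z{\left(B \right)} = 0$ ($z{\left(B \right)} = 3 B 0 = 0$)
$J = -312$ ($J = -64 + 8 \left(-1 + 6 \left(-5\right)\right) = -64 + 8 \left(-1 - 30\right) = -64 + 8 \left(-31\right) = -64 - 248 = -312$)
$J z{\left(x \right)} = \left(-312\right) 0 = 0$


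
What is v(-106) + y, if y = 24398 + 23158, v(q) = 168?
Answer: 47724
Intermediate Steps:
y = 47556
v(-106) + y = 168 + 47556 = 47724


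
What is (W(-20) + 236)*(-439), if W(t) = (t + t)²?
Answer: -806004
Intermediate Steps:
W(t) = 4*t² (W(t) = (2*t)² = 4*t²)
(W(-20) + 236)*(-439) = (4*(-20)² + 236)*(-439) = (4*400 + 236)*(-439) = (1600 + 236)*(-439) = 1836*(-439) = -806004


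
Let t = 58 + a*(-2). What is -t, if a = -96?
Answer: -250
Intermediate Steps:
t = 250 (t = 58 - 96*(-2) = 58 + 192 = 250)
-t = -1*250 = -250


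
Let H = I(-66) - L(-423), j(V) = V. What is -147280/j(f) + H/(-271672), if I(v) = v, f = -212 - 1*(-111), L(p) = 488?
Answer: 20005954057/13719436 ≈ 1458.2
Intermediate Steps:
f = -101 (f = -212 + 111 = -101)
H = -554 (H = -66 - 1*488 = -66 - 488 = -554)
-147280/j(f) + H/(-271672) = -147280/(-101) - 554/(-271672) = -147280*(-1/101) - 554*(-1/271672) = 147280/101 + 277/135836 = 20005954057/13719436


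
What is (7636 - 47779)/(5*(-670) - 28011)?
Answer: 40143/31361 ≈ 1.2800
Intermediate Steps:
(7636 - 47779)/(5*(-670) - 28011) = -40143/(-3350 - 28011) = -40143/(-31361) = -40143*(-1/31361) = 40143/31361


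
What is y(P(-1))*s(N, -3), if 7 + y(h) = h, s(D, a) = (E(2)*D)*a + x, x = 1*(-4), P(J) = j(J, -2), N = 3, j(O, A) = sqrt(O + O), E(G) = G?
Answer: 154 - 22*I*sqrt(2) ≈ 154.0 - 31.113*I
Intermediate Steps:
j(O, A) = sqrt(2)*sqrt(O) (j(O, A) = sqrt(2*O) = sqrt(2)*sqrt(O))
P(J) = sqrt(2)*sqrt(J)
x = -4
s(D, a) = -4 + 2*D*a (s(D, a) = (2*D)*a - 4 = 2*D*a - 4 = -4 + 2*D*a)
y(h) = -7 + h
y(P(-1))*s(N, -3) = (-7 + sqrt(2)*sqrt(-1))*(-4 + 2*3*(-3)) = (-7 + sqrt(2)*I)*(-4 - 18) = (-7 + I*sqrt(2))*(-22) = 154 - 22*I*sqrt(2)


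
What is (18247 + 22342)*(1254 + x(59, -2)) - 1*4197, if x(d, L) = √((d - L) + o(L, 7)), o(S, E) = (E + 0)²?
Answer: 50894409 + 40589*√110 ≈ 5.1320e+7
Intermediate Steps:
o(S, E) = E²
x(d, L) = √(49 + d - L) (x(d, L) = √((d - L) + 7²) = √((d - L) + 49) = √(49 + d - L))
(18247 + 22342)*(1254 + x(59, -2)) - 1*4197 = (18247 + 22342)*(1254 + √(49 + 59 - 1*(-2))) - 1*4197 = 40589*(1254 + √(49 + 59 + 2)) - 4197 = 40589*(1254 + √110) - 4197 = (50898606 + 40589*√110) - 4197 = 50894409 + 40589*√110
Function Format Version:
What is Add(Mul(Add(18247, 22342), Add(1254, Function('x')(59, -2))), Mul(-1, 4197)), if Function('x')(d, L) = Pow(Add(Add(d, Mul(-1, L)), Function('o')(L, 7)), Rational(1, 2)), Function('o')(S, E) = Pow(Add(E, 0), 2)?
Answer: Add(50894409, Mul(40589, Pow(110, Rational(1, 2)))) ≈ 5.1320e+7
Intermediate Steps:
Function('o')(S, E) = Pow(E, 2)
Function('x')(d, L) = Pow(Add(49, d, Mul(-1, L)), Rational(1, 2)) (Function('x')(d, L) = Pow(Add(Add(d, Mul(-1, L)), Pow(7, 2)), Rational(1, 2)) = Pow(Add(Add(d, Mul(-1, L)), 49), Rational(1, 2)) = Pow(Add(49, d, Mul(-1, L)), Rational(1, 2)))
Add(Mul(Add(18247, 22342), Add(1254, Function('x')(59, -2))), Mul(-1, 4197)) = Add(Mul(Add(18247, 22342), Add(1254, Pow(Add(49, 59, Mul(-1, -2)), Rational(1, 2)))), Mul(-1, 4197)) = Add(Mul(40589, Add(1254, Pow(Add(49, 59, 2), Rational(1, 2)))), -4197) = Add(Mul(40589, Add(1254, Pow(110, Rational(1, 2)))), -4197) = Add(Add(50898606, Mul(40589, Pow(110, Rational(1, 2)))), -4197) = Add(50894409, Mul(40589, Pow(110, Rational(1, 2))))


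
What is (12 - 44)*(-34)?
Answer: 1088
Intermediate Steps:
(12 - 44)*(-34) = -32*(-34) = 1088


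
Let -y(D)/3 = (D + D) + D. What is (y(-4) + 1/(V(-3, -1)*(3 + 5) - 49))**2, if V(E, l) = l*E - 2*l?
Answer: 104329/81 ≈ 1288.0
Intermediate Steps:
V(E, l) = -2*l + E*l (V(E, l) = E*l - 2*l = -2*l + E*l)
y(D) = -9*D (y(D) = -3*((D + D) + D) = -3*(2*D + D) = -9*D)
(y(-4) + 1/(V(-3, -1)*(3 + 5) - 49))**2 = (-9*(-4) + 1/((-(-2 - 3))*(3 + 5) - 49))**2 = (36 + 1/(-1*(-5)*8 - 49))**2 = (36 + 1/(5*8 - 49))**2 = (36 + 1/(40 - 49))**2 = (36 + 1/(-9))**2 = (36 - 1/9)**2 = (323/9)**2 = 104329/81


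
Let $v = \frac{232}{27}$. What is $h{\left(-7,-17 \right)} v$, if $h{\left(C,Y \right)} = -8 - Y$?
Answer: $\frac{232}{3} \approx 77.333$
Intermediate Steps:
$v = \frac{232}{27}$ ($v = 232 \cdot \frac{1}{27} = \frac{232}{27} \approx 8.5926$)
$h{\left(-7,-17 \right)} v = \left(-8 - -17\right) \frac{232}{27} = \left(-8 + 17\right) \frac{232}{27} = 9 \cdot \frac{232}{27} = \frac{232}{3}$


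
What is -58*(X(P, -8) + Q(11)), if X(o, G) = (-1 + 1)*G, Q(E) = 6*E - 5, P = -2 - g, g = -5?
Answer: -3538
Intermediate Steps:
P = 3 (P = -2 - 1*(-5) = -2 + 5 = 3)
Q(E) = -5 + 6*E
X(o, G) = 0 (X(o, G) = 0*G = 0)
-58*(X(P, -8) + Q(11)) = -58*(0 + (-5 + 6*11)) = -58*(0 + (-5 + 66)) = -58*(0 + 61) = -58*61 = -3538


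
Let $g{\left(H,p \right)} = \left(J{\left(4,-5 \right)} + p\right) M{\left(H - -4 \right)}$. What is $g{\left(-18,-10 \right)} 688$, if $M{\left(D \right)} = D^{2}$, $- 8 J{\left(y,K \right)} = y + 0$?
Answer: $-1415904$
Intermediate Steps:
$J{\left(y,K \right)} = - \frac{y}{8}$ ($J{\left(y,K \right)} = - \frac{y + 0}{8} = - \frac{y}{8}$)
$g{\left(H,p \right)} = \left(4 + H\right)^{2} \left(- \frac{1}{2} + p\right)$ ($g{\left(H,p \right)} = \left(\left(- \frac{1}{8}\right) 4 + p\right) \left(H - -4\right)^{2} = \left(- \frac{1}{2} + p\right) \left(H + 4\right)^{2} = \left(- \frac{1}{2} + p\right) \left(4 + H\right)^{2} = \left(4 + H\right)^{2} \left(- \frac{1}{2} + p\right)$)
$g{\left(-18,-10 \right)} 688 = \left(4 - 18\right)^{2} \left(- \frac{1}{2} - 10\right) 688 = \left(-14\right)^{2} \left(- \frac{21}{2}\right) 688 = 196 \left(- \frac{21}{2}\right) 688 = \left(-2058\right) 688 = -1415904$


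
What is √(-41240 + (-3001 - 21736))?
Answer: I*√65977 ≈ 256.86*I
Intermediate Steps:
√(-41240 + (-3001 - 21736)) = √(-41240 - 24737) = √(-65977) = I*√65977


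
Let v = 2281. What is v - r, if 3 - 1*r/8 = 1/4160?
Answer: 1173641/520 ≈ 2257.0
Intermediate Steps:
r = 12479/520 (r = 24 - 8/4160 = 24 - 8*1/4160 = 24 - 1/520 = 12479/520 ≈ 23.998)
v - r = 2281 - 1*12479/520 = 2281 - 12479/520 = 1173641/520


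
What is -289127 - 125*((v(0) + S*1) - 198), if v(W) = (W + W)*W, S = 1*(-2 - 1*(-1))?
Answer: -264252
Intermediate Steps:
S = -1 (S = 1*(-2 + 1) = 1*(-1) = -1)
v(W) = 2*W² (v(W) = (2*W)*W = 2*W²)
-289127 - 125*((v(0) + S*1) - 198) = -289127 - 125*((2*0² - 1*1) - 198) = -289127 - 125*((2*0 - 1) - 198) = -289127 - 125*((0 - 1) - 198) = -289127 - 125*(-1 - 198) = -289127 - 125*(-199) = -289127 - 1*(-24875) = -289127 + 24875 = -264252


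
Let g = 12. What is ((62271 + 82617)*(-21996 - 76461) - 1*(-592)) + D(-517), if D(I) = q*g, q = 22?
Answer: -14265236960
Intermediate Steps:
D(I) = 264 (D(I) = 22*12 = 264)
((62271 + 82617)*(-21996 - 76461) - 1*(-592)) + D(-517) = ((62271 + 82617)*(-21996 - 76461) - 1*(-592)) + 264 = (144888*(-98457) + 592) + 264 = (-14265237816 + 592) + 264 = -14265237224 + 264 = -14265236960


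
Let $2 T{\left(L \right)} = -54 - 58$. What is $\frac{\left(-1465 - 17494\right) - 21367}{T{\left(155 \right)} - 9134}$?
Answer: $\frac{20163}{4595} \approx 4.388$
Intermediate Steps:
$T{\left(L \right)} = -56$ ($T{\left(L \right)} = \frac{-54 - 58}{2} = \frac{1}{2} \left(-112\right) = -56$)
$\frac{\left(-1465 - 17494\right) - 21367}{T{\left(155 \right)} - 9134} = \frac{\left(-1465 - 17494\right) - 21367}{-56 - 9134} = \frac{\left(-1465 - 17494\right) - 21367}{-9190} = \left(-18959 - 21367\right) \left(- \frac{1}{9190}\right) = \left(-40326\right) \left(- \frac{1}{9190}\right) = \frac{20163}{4595}$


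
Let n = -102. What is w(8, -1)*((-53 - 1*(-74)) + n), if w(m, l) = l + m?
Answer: -567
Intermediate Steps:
w(8, -1)*((-53 - 1*(-74)) + n) = (-1 + 8)*((-53 - 1*(-74)) - 102) = 7*((-53 + 74) - 102) = 7*(21 - 102) = 7*(-81) = -567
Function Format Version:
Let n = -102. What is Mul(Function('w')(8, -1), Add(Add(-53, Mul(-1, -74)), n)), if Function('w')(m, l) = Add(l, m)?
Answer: -567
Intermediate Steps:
Mul(Function('w')(8, -1), Add(Add(-53, Mul(-1, -74)), n)) = Mul(Add(-1, 8), Add(Add(-53, Mul(-1, -74)), -102)) = Mul(7, Add(Add(-53, 74), -102)) = Mul(7, Add(21, -102)) = Mul(7, -81) = -567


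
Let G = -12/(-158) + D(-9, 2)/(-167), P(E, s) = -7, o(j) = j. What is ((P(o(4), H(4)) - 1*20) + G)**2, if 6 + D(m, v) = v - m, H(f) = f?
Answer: 126454204816/174055249 ≈ 726.52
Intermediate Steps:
D(m, v) = -6 + v - m (D(m, v) = -6 + (v - m) = -6 + v - m)
G = 607/13193 (G = -12/(-158) + (-6 + 2 - 1*(-9))/(-167) = -12*(-1/158) + (-6 + 2 + 9)*(-1/167) = 6/79 + 5*(-1/167) = 6/79 - 5/167 = 607/13193 ≈ 0.046009)
((P(o(4), H(4)) - 1*20) + G)**2 = ((-7 - 1*20) + 607/13193)**2 = ((-7 - 20) + 607/13193)**2 = (-27 + 607/13193)**2 = (-355604/13193)**2 = 126454204816/174055249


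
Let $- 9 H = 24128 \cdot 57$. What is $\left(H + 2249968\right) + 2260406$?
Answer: $\frac{13072690}{3} \approx 4.3576 \cdot 10^{6}$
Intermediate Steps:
$H = - \frac{458432}{3}$ ($H = - \frac{24128 \cdot 57}{9} = \left(- \frac{1}{9}\right) 1375296 = - \frac{458432}{3} \approx -1.5281 \cdot 10^{5}$)
$\left(H + 2249968\right) + 2260406 = \left(- \frac{458432}{3} + 2249968\right) + 2260406 = \frac{6291472}{3} + 2260406 = \frac{13072690}{3}$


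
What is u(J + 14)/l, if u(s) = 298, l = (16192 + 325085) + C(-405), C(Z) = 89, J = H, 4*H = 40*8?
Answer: 149/170683 ≈ 0.00087296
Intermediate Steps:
H = 80 (H = (40*8)/4 = (¼)*320 = 80)
J = 80
l = 341366 (l = (16192 + 325085) + 89 = 341277 + 89 = 341366)
u(J + 14)/l = 298/341366 = 298*(1/341366) = 149/170683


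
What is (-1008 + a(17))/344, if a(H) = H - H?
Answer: -126/43 ≈ -2.9302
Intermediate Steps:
a(H) = 0
(-1008 + a(17))/344 = (-1008 + 0)/344 = (1/344)*(-1008) = -126/43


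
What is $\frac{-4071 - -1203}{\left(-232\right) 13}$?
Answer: $\frac{717}{754} \approx 0.95093$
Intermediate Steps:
$\frac{-4071 - -1203}{\left(-232\right) 13} = \frac{-4071 + 1203}{-3016} = \left(-2868\right) \left(- \frac{1}{3016}\right) = \frac{717}{754}$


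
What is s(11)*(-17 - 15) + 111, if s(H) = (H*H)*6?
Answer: -23121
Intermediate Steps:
s(H) = 6*H² (s(H) = H²*6 = 6*H²)
s(11)*(-17 - 15) + 111 = (6*11²)*(-17 - 15) + 111 = (6*121)*(-32) + 111 = 726*(-32) + 111 = -23232 + 111 = -23121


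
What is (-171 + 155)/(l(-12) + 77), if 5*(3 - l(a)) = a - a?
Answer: -1/5 ≈ -0.20000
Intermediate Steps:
l(a) = 3 (l(a) = 3 - (a - a)/5 = 3 - 1/5*0 = 3 + 0 = 3)
(-171 + 155)/(l(-12) + 77) = (-171 + 155)/(3 + 77) = -16/80 = -16*1/80 = -1/5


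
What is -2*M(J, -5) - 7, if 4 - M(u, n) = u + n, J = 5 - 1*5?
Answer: -25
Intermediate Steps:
J = 0 (J = 5 - 5 = 0)
M(u, n) = 4 - n - u (M(u, n) = 4 - (u + n) = 4 - (n + u) = 4 + (-n - u) = 4 - n - u)
-2*M(J, -5) - 7 = -2*(4 - 1*(-5) - 1*0) - 7 = -2*(4 + 5 + 0) - 7 = -2*9 - 7 = -18 - 7 = -25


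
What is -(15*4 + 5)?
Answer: -65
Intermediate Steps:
-(15*4 + 5) = -(60 + 5) = -1*65 = -65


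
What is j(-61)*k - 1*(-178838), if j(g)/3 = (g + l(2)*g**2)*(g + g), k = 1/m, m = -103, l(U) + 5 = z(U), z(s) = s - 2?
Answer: 11588558/103 ≈ 1.1251e+5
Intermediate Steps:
z(s) = -2 + s
l(U) = -7 + U (l(U) = -5 + (-2 + U) = -7 + U)
k = -1/103 (k = 1/(-103) = -1/103 ≈ -0.0097087)
j(g) = 6*g*(g - 5*g**2) (j(g) = 3*((g + (-7 + 2)*g**2)*(g + g)) = 3*((g - 5*g**2)*(2*g)) = 3*(2*g*(g - 5*g**2)) = 6*g*(g - 5*g**2))
j(-61)*k - 1*(-178838) = ((-61)**2*(6 - 30*(-61)))*(-1/103) - 1*(-178838) = (3721*(6 + 1830))*(-1/103) + 178838 = (3721*1836)*(-1/103) + 178838 = 6831756*(-1/103) + 178838 = -6831756/103 + 178838 = 11588558/103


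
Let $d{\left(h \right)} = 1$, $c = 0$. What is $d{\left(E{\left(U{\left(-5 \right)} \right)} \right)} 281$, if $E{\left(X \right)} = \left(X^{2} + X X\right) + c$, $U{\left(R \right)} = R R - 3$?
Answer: $281$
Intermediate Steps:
$U{\left(R \right)} = -3 + R^{2}$ ($U{\left(R \right)} = R^{2} - 3 = -3 + R^{2}$)
$E{\left(X \right)} = 2 X^{2}$ ($E{\left(X \right)} = \left(X^{2} + X X\right) + 0 = \left(X^{2} + X^{2}\right) + 0 = 2 X^{2} + 0 = 2 X^{2}$)
$d{\left(E{\left(U{\left(-5 \right)} \right)} \right)} 281 = 1 \cdot 281 = 281$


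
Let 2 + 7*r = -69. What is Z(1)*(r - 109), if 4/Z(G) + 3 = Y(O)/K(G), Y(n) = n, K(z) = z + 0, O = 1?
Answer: 1668/7 ≈ 238.29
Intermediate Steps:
r = -71/7 (r = -2/7 + (⅐)*(-69) = -2/7 - 69/7 = -71/7 ≈ -10.143)
K(z) = z
Z(G) = 4/(-3 + 1/G)
Z(1)*(r - 109) = (-4*1/(-1 + 3*1))*(-71/7 - 109) = -4*1/(-1 + 3)*(-834/7) = -4*1/2*(-834/7) = -4*1*½*(-834/7) = -2*(-834/7) = 1668/7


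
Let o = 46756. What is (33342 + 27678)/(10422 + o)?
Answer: 270/253 ≈ 1.0672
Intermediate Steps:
(33342 + 27678)/(10422 + o) = (33342 + 27678)/(10422 + 46756) = 61020/57178 = 61020*(1/57178) = 270/253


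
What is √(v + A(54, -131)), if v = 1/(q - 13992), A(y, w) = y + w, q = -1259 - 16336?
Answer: 10*I*√768259014/31587 ≈ 8.775*I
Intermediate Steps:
q = -17595
A(y, w) = w + y
v = -1/31587 (v = 1/(-17595 - 13992) = 1/(-31587) = -1/31587 ≈ -3.1659e-5)
√(v + A(54, -131)) = √(-1/31587 + (-131 + 54)) = √(-1/31587 - 77) = √(-2432200/31587) = 10*I*√768259014/31587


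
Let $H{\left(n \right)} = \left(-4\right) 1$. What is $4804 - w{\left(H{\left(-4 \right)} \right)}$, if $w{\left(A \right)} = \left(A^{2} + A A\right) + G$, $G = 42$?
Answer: $4730$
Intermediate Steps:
$H{\left(n \right)} = -4$
$w{\left(A \right)} = 42 + 2 A^{2}$ ($w{\left(A \right)} = \left(A^{2} + A A\right) + 42 = \left(A^{2} + A^{2}\right) + 42 = 2 A^{2} + 42 = 42 + 2 A^{2}$)
$4804 - w{\left(H{\left(-4 \right)} \right)} = 4804 - \left(42 + 2 \left(-4\right)^{2}\right) = 4804 - \left(42 + 2 \cdot 16\right) = 4804 - \left(42 + 32\right) = 4804 - 74 = 4730$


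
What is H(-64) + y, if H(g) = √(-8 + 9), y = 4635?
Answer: 4636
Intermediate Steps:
H(g) = 1 (H(g) = √1 = 1)
H(-64) + y = 1 + 4635 = 4636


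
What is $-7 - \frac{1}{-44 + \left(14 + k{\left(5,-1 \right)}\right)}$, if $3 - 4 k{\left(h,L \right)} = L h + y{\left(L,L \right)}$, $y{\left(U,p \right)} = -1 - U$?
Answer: $- \frac{195}{28} \approx -6.9643$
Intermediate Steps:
$k{\left(h,L \right)} = 1 + \frac{L}{4} - \frac{L h}{4}$ ($k{\left(h,L \right)} = \frac{3}{4} - \frac{L h - \left(1 + L\right)}{4} = \frac{3}{4} - \frac{-1 - L + L h}{4} = \frac{3}{4} + \left(\frac{1}{4} + \frac{L}{4} - \frac{L h}{4}\right) = 1 + \frac{L}{4} - \frac{L h}{4}$)
$-7 - \frac{1}{-44 + \left(14 + k{\left(5,-1 \right)}\right)} = -7 - \frac{1}{-44 + \left(14 + \left(1 + \frac{1}{4} \left(-1\right) - \left(- \frac{1}{4}\right) 5\right)\right)} = -7 - \frac{1}{-44 + \left(14 + \left(1 - \frac{1}{4} + \frac{5}{4}\right)\right)} = -7 - \frac{1}{-44 + \left(14 + 2\right)} = -7 - \frac{1}{-44 + 16} = -7 - \frac{1}{-28} = -7 - - \frac{1}{28} = -7 + \frac{1}{28} = - \frac{195}{28}$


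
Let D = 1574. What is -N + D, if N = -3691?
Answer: 5265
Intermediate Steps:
-N + D = -1*(-3691) + 1574 = 3691 + 1574 = 5265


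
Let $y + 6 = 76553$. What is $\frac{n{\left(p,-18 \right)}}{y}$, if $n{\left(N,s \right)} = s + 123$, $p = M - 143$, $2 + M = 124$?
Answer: $\frac{105}{76547} \approx 0.0013717$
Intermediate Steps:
$M = 122$ ($M = -2 + 124 = 122$)
$y = 76547$ ($y = -6 + 76553 = 76547$)
$p = -21$ ($p = 122 - 143 = -21$)
$n{\left(N,s \right)} = 123 + s$
$\frac{n{\left(p,-18 \right)}}{y} = \frac{123 - 18}{76547} = 105 \cdot \frac{1}{76547} = \frac{105}{76547}$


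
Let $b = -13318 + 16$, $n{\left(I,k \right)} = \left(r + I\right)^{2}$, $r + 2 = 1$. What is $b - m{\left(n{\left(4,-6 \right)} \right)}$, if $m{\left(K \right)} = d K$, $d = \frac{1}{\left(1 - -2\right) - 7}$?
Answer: $- \frac{53199}{4} \approx -13300.0$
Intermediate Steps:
$r = -1$ ($r = -2 + 1 = -1$)
$d = - \frac{1}{4}$ ($d = \frac{1}{\left(1 + 2\right) - 7} = \frac{1}{3 - 7} = \frac{1}{-4} = - \frac{1}{4} \approx -0.25$)
$n{\left(I,k \right)} = \left(-1 + I\right)^{2}$
$m{\left(K \right)} = - \frac{K}{4}$
$b = -13302$
$b - m{\left(n{\left(4,-6 \right)} \right)} = -13302 - - \frac{\left(-1 + 4\right)^{2}}{4} = -13302 - - \frac{3^{2}}{4} = -13302 - \left(- \frac{1}{4}\right) 9 = -13302 - - \frac{9}{4} = -13302 + \frac{9}{4} = - \frac{53199}{4}$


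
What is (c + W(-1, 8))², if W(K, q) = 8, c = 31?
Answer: 1521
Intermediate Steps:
(c + W(-1, 8))² = (31 + 8)² = 39² = 1521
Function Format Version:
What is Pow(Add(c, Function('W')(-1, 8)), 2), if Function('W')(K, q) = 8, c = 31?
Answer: 1521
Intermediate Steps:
Pow(Add(c, Function('W')(-1, 8)), 2) = Pow(Add(31, 8), 2) = Pow(39, 2) = 1521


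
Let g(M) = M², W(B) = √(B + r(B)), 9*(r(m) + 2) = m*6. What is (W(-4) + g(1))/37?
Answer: 1/37 + I*√78/111 ≈ 0.027027 + 0.079565*I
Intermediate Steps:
r(m) = -2 + 2*m/3 (r(m) = -2 + (m*6)/9 = -2 + (6*m)/9 = -2 + 2*m/3)
W(B) = √(-2 + 5*B/3) (W(B) = √(B + (-2 + 2*B/3)) = √(-2 + 5*B/3))
(W(-4) + g(1))/37 = (√(-18 + 15*(-4))/3 + 1²)/37 = (√(-18 - 60)/3 + 1)/37 = (√(-78)/3 + 1)/37 = ((I*√78)/3 + 1)/37 = (I*√78/3 + 1)/37 = (1 + I*√78/3)/37 = 1/37 + I*√78/111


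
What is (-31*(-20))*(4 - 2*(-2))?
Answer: 4960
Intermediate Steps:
(-31*(-20))*(4 - 2*(-2)) = 620*(4 + 4) = 620*8 = 4960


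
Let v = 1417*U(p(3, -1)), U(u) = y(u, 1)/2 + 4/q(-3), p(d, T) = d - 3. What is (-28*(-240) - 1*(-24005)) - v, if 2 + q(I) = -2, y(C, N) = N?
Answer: 62867/2 ≈ 31434.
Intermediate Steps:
p(d, T) = -3 + d
q(I) = -4 (q(I) = -2 - 2 = -4)
U(u) = -½ (U(u) = 1/2 + 4/(-4) = 1*(½) + 4*(-¼) = ½ - 1 = -½)
v = -1417/2 (v = 1417*(-½) = -1417/2 ≈ -708.50)
(-28*(-240) - 1*(-24005)) - v = (-28*(-240) - 1*(-24005)) - 1*(-1417/2) = (6720 + 24005) + 1417/2 = 30725 + 1417/2 = 62867/2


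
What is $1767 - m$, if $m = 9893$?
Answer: $-8126$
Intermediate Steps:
$1767 - m = 1767 - 9893 = -8126$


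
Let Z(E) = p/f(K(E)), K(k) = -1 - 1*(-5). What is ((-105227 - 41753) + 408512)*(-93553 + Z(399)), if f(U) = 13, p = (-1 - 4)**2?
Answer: -318065803248/13 ≈ -2.4467e+10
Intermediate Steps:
K(k) = 4 (K(k) = -1 + 5 = 4)
p = 25 (p = (-5)**2 = 25)
Z(E) = 25/13
((-105227 - 41753) + 408512)*(-93553 + Z(399)) = ((-105227 - 41753) + 408512)*(-93553 + 25/13) = (-146980 + 408512)*(-1216164/13) = 261532*(-1216164/13) = -318065803248/13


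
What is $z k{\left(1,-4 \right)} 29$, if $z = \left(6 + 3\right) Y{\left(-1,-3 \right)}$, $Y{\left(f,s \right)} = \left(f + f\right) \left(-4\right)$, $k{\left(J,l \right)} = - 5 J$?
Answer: $-10440$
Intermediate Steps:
$Y{\left(f,s \right)} = - 8 f$ ($Y{\left(f,s \right)} = 2 f \left(-4\right) = - 8 f$)
$z = 72$ ($z = \left(6 + 3\right) \left(\left(-8\right) \left(-1\right)\right) = 9 \cdot 8 = 72$)
$z k{\left(1,-4 \right)} 29 = 72 \left(\left(-5\right) 1\right) 29 = 72 \left(-5\right) 29 = \left(-360\right) 29 = -10440$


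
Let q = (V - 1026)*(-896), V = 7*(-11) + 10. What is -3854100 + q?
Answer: -2874772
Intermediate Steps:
V = -67 (V = -77 + 10 = -67)
q = 979328 (q = (-67 - 1026)*(-896) = -1093*(-896) = 979328)
-3854100 + q = -3854100 + 979328 = -2874772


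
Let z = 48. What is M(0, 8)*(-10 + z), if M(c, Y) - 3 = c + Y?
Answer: 418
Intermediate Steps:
M(c, Y) = 3 + Y + c (M(c, Y) = 3 + (c + Y) = 3 + (Y + c) = 3 + Y + c)
M(0, 8)*(-10 + z) = (3 + 8 + 0)*(-10 + 48) = 11*38 = 418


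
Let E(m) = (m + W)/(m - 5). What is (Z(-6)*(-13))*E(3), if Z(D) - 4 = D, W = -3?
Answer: 0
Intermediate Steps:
Z(D) = 4 + D
E(m) = (-3 + m)/(-5 + m) (E(m) = (m - 3)/(m - 5) = (-3 + m)/(-5 + m))
(Z(-6)*(-13))*E(3) = ((4 - 6)*(-13))*((-3 + 3)/(-5 + 3)) = (-2*(-13))*(0/(-2)) = 26*(-1/2*0) = 26*0 = 0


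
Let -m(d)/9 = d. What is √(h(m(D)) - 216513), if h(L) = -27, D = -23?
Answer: 6*I*√6015 ≈ 465.34*I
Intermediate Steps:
m(d) = -9*d
√(h(m(D)) - 216513) = √(-27 - 216513) = √(-216540) = 6*I*√6015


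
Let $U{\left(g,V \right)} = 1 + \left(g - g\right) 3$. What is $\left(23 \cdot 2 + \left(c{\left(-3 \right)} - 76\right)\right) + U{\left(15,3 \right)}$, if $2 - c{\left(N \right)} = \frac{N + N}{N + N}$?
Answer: $-28$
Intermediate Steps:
$U{\left(g,V \right)} = 1$ ($U{\left(g,V \right)} = 1 + 0 \cdot 3 = 1 + 0 = 1$)
$c{\left(N \right)} = 1$ ($c{\left(N \right)} = 2 - \frac{N + N}{N + N} = 2 - \frac{2 N}{2 N} = 2 - 2 N \frac{1}{2 N} = 2 - 1 = 1$)
$\left(23 \cdot 2 + \left(c{\left(-3 \right)} - 76\right)\right) + U{\left(15,3 \right)} = \left(23 \cdot 2 + \left(1 - 76\right)\right) + 1 = \left(46 + \left(1 - 76\right)\right) + 1 = \left(46 - 75\right) + 1 = -29 + 1 = -28$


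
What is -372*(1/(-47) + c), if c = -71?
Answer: 1241736/47 ≈ 26420.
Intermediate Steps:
-372*(1/(-47) + c) = -372*(1/(-47) - 71) = -372*(-1/47 - 71) = -372*(-3338/47) = 1241736/47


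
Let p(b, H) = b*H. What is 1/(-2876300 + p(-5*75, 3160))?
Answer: -1/4061300 ≈ -2.4623e-7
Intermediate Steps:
p(b, H) = H*b
1/(-2876300 + p(-5*75, 3160)) = 1/(-2876300 + 3160*(-5*75)) = 1/(-2876300 + 3160*(-375)) = 1/(-2876300 - 1185000) = 1/(-4061300) = -1/4061300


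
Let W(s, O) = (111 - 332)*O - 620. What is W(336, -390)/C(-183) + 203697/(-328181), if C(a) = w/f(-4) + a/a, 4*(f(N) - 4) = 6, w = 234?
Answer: 308809359007/157198699 ≈ 1964.5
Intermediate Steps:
f(N) = 11/2 (f(N) = 4 + (¼)*6 = 4 + 3/2 = 11/2)
W(s, O) = -620 - 221*O (W(s, O) = -221*O - 620 = -620 - 221*O)
C(a) = 479/11 (C(a) = 234/(11/2) + a/a = 234*(2/11) + 1 = 468/11 + 1 = 479/11)
W(336, -390)/C(-183) + 203697/(-328181) = (-620 - 221*(-390))/(479/11) + 203697/(-328181) = (-620 + 86190)*(11/479) + 203697*(-1/328181) = 85570*(11/479) - 203697/328181 = 941270/479 - 203697/328181 = 308809359007/157198699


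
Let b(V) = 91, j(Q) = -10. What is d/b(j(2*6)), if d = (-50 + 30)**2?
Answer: 400/91 ≈ 4.3956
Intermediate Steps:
d = 400 (d = (-20)**2 = 400)
d/b(j(2*6)) = 400/91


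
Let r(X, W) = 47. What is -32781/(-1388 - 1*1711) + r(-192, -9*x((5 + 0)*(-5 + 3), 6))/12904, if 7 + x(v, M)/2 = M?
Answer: 141050559/13329832 ≈ 10.582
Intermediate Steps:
x(v, M) = -14 + 2*M
-32781/(-1388 - 1*1711) + r(-192, -9*x((5 + 0)*(-5 + 3), 6))/12904 = -32781/(-1388 - 1*1711) + 47/12904 = -32781/(-1388 - 1711) + 47*(1/12904) = -32781/(-3099) + 47/12904 = -32781*(-1/3099) + 47/12904 = 10927/1033 + 47/12904 = 141050559/13329832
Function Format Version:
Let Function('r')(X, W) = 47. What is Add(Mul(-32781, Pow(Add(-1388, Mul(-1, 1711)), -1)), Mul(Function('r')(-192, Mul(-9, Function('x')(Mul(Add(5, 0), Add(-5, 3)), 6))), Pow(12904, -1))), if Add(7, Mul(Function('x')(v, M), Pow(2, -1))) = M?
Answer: Rational(141050559, 13329832) ≈ 10.582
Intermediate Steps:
Function('x')(v, M) = Add(-14, Mul(2, M))
Add(Mul(-32781, Pow(Add(-1388, Mul(-1, 1711)), -1)), Mul(Function('r')(-192, Mul(-9, Function('x')(Mul(Add(5, 0), Add(-5, 3)), 6))), Pow(12904, -1))) = Add(Mul(-32781, Pow(Add(-1388, Mul(-1, 1711)), -1)), Mul(47, Pow(12904, -1))) = Add(Mul(-32781, Pow(Add(-1388, -1711), -1)), Mul(47, Rational(1, 12904))) = Add(Mul(-32781, Pow(-3099, -1)), Rational(47, 12904)) = Add(Mul(-32781, Rational(-1, 3099)), Rational(47, 12904)) = Add(Rational(10927, 1033), Rational(47, 12904)) = Rational(141050559, 13329832)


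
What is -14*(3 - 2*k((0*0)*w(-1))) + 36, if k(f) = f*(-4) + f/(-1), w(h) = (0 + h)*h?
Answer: -6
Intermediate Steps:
w(h) = h**2 (w(h) = h*h = h**2)
k(f) = -5*f (k(f) = -4*f + f*(-1) = -4*f - f = -5*f)
-14*(3 - 2*k((0*0)*w(-1))) + 36 = -14*(3 - (-10)*(0*0)*(-1)**2) + 36 = -14*(3 - (-10)*0*1) + 36 = -14*(3 - (-10)*0) + 36 = -14*(3 - 2*0) + 36 = -14*(3 + 0) + 36 = -14*3 + 36 = -42 + 36 = -6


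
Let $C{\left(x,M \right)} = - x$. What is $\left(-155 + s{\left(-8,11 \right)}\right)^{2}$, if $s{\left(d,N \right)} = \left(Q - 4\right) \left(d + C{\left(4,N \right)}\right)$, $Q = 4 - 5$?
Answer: $9025$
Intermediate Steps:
$Q = -1$ ($Q = 4 - 5 = -1$)
$s{\left(d,N \right)} = 20 - 5 d$ ($s{\left(d,N \right)} = \left(-1 - 4\right) \left(d - 4\right) = - 5 \left(d - 4\right) = - 5 \left(-4 + d\right) = 20 - 5 d$)
$\left(-155 + s{\left(-8,11 \right)}\right)^{2} = \left(-155 + \left(20 - -40\right)\right)^{2} = \left(-155 + \left(20 + 40\right)\right)^{2} = \left(-155 + 60\right)^{2} = \left(-95\right)^{2} = 9025$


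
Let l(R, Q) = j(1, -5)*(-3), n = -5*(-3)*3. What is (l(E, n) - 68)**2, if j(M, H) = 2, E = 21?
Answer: 5476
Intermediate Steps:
n = 45 (n = 15*3 = 45)
l(R, Q) = -6 (l(R, Q) = 2*(-3) = -6)
(l(E, n) - 68)**2 = (-6 - 68)**2 = (-74)**2 = 5476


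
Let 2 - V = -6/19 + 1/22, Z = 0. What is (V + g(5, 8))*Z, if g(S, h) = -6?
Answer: 0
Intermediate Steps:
V = 949/418 (V = 2 - (-6/19 + 1/22) = 2 - 1*(-113/418) = 2 + 113/418 = 949/418 ≈ 2.2703)
(V + g(5, 8))*Z = (949/418 - 6)*0 = -1559/418*0 = 0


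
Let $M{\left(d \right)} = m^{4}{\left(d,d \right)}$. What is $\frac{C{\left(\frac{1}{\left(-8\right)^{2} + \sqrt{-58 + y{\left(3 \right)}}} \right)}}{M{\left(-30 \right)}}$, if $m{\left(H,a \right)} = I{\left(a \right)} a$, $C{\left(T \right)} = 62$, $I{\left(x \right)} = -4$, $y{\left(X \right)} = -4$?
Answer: $\frac{31}{103680000} \approx 2.99 \cdot 10^{-7}$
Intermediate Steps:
$m{\left(H,a \right)} = - 4 a$
$M{\left(d \right)} = 256 d^{4}$ ($M{\left(d \right)} = \left(- 4 d\right)^{4} = 256 d^{4}$)
$\frac{C{\left(\frac{1}{\left(-8\right)^{2} + \sqrt{-58 + y{\left(3 \right)}}} \right)}}{M{\left(-30 \right)}} = \frac{62}{256 \left(-30\right)^{4}} = \frac{62}{256 \cdot 810000} = \frac{62}{207360000} = 62 \cdot \frac{1}{207360000} = \frac{31}{103680000}$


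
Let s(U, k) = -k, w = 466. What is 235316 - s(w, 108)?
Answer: 235424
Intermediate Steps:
235316 - s(w, 108) = 235316 - (-1)*108 = 235316 - 1*(-108) = 235316 + 108 = 235424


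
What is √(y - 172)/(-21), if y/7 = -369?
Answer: -I*√2755/21 ≈ -2.4994*I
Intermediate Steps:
y = -2583 (y = 7*(-369) = -2583)
√(y - 172)/(-21) = √(-2583 - 172)/(-21) = -I*√2755/21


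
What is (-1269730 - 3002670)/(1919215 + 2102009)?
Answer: -534050/502653 ≈ -1.0625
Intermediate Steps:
(-1269730 - 3002670)/(1919215 + 2102009) = -4272400/4021224 = -4272400*1/4021224 = -534050/502653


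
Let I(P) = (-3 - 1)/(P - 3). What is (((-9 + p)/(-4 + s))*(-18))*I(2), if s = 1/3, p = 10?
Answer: 216/11 ≈ 19.636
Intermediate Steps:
I(P) = -4/(-3 + P)
s = ⅓ ≈ 0.33333
(((-9 + p)/(-4 + s))*(-18))*I(2) = (((-9 + 10)/(-4 + ⅓))*(-18))*(-4/(-3 + 2)) = ((1/(-11/3))*(-18))*(-4/(-1)) = ((1*(-3/11))*(-18))*(-4*(-1)) = -3/11*(-18)*4 = (54/11)*4 = 216/11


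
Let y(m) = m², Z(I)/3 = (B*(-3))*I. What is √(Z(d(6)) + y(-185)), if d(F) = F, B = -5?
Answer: √34495 ≈ 185.73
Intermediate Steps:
Z(I) = 45*I (Z(I) = 3*((-5*(-3))*I) = 3*(15*I) = 45*I)
√(Z(d(6)) + y(-185)) = √(45*6 + (-185)²) = √(270 + 34225) = √34495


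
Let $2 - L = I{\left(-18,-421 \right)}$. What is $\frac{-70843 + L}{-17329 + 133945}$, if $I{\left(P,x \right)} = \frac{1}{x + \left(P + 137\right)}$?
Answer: $- \frac{7131327}{11739344} \approx -0.60747$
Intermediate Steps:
$I{\left(P,x \right)} = \frac{1}{137 + P + x}$ ($I{\left(P,x \right)} = \frac{1}{x + \left(137 + P\right)} = \frac{1}{137 + P + x}$)
$L = \frac{605}{302}$ ($L = 2 - \frac{1}{137 - 18 - 421} = 2 - \frac{1}{-302} = 2 - - \frac{1}{302} = 2 + \frac{1}{302} = \frac{605}{302} \approx 2.0033$)
$\frac{-70843 + L}{-17329 + 133945} = \frac{-70843 + \frac{605}{302}}{-17329 + 133945} = - \frac{21393981}{302 \cdot 116616} = \left(- \frac{21393981}{302}\right) \frac{1}{116616} = - \frac{7131327}{11739344}$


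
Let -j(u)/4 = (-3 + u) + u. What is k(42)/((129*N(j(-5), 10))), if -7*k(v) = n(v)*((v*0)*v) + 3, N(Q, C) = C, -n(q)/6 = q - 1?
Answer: -1/3010 ≈ -0.00033223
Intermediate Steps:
n(q) = 6 - 6*q (n(q) = -6*(q - 1) = -6*(-1 + q) = 6 - 6*q)
j(u) = 12 - 8*u (j(u) = -4*((-3 + u) + u) = -4*(-3 + 2*u) = 12 - 8*u)
k(v) = -3/7 (k(v) = -((6 - 6*v)*((v*0)*v) + 3)/7 = -((6 - 6*v)*(0*v) + 3)/7 = -((6 - 6*v)*0 + 3)/7 = -(0 + 3)/7 = -1/7*3 = -3/7)
k(42)/((129*N(j(-5), 10))) = -3/(7*(129*10)) = -3/7/1290 = -3/7*1/1290 = -1/3010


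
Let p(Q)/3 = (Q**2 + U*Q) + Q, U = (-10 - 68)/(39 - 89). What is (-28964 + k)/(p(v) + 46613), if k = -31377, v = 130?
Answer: -301705/491557 ≈ -0.61377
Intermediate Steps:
U = 39/25 (U = -78/(-50) = -78*(-1/50) = 39/25 ≈ 1.5600)
p(Q) = 3*Q**2 + 192*Q/25 (p(Q) = 3*((Q**2 + 39*Q/25) + Q) = 3*(Q**2 + 64*Q/25) = 3*Q**2 + 192*Q/25)
(-28964 + k)/(p(v) + 46613) = (-28964 - 31377)/((3/25)*130*(64 + 25*130) + 46613) = -60341/((3/25)*130*(64 + 3250) + 46613) = -60341/((3/25)*130*3314 + 46613) = -60341/(258492/5 + 46613) = -60341/491557/5 = -60341*5/491557 = -301705/491557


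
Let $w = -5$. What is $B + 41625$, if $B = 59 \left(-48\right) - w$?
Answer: $38798$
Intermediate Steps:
$B = -2827$ ($B = 59 \left(-48\right) - -5 = -2832 + 5 = -2827$)
$B + 41625 = -2827 + 41625 = 38798$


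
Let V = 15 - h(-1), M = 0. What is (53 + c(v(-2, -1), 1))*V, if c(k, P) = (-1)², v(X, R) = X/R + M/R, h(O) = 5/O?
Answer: 1080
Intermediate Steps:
v(X, R) = X/R (v(X, R) = X/R + 0/R = X/R + 0 = X/R)
c(k, P) = 1
V = 20 (V = 15 - 5/(-1) = 15 - 5*(-1) = 15 - 1*(-5) = 15 + 5 = 20)
(53 + c(v(-2, -1), 1))*V = (53 + 1)*20 = 54*20 = 1080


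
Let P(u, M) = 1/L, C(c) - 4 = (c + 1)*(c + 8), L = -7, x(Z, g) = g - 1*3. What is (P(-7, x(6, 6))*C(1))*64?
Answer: -1408/7 ≈ -201.14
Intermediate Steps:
x(Z, g) = -3 + g (x(Z, g) = g - 3 = -3 + g)
C(c) = 4 + (1 + c)*(8 + c) (C(c) = 4 + (c + 1)*(c + 8) = 4 + (1 + c)*(8 + c))
P(u, M) = -1/7 (P(u, M) = 1/(-7) = -1/7)
(P(-7, x(6, 6))*C(1))*64 = -(12 + 1**2 + 9*1)/7*64 = -(12 + 1 + 9)/7*64 = -1/7*22*64 = -22/7*64 = -1408/7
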